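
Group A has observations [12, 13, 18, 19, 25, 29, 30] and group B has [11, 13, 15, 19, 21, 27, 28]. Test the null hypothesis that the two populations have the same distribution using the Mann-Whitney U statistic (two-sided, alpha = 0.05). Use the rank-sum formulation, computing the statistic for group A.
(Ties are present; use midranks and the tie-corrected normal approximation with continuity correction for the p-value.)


Step 1: Combine and sort all 14 observations; assign midranks.
sorted (value, group): (11,Y), (12,X), (13,X), (13,Y), (15,Y), (18,X), (19,X), (19,Y), (21,Y), (25,X), (27,Y), (28,Y), (29,X), (30,X)
ranks: 11->1, 12->2, 13->3.5, 13->3.5, 15->5, 18->6, 19->7.5, 19->7.5, 21->9, 25->10, 27->11, 28->12, 29->13, 30->14
Step 2: Rank sum for X: R1 = 2 + 3.5 + 6 + 7.5 + 10 + 13 + 14 = 56.
Step 3: U_X = R1 - n1(n1+1)/2 = 56 - 7*8/2 = 56 - 28 = 28.
       U_Y = n1*n2 - U_X = 49 - 28 = 21.
Step 4: Ties are present, so use the tie-corrected normal approximation (with continuity correction) for the p-value.
Step 5: p-value = 0.700852; compare to alpha = 0.05. fail to reject H0.

U_X = 28, p = 0.700852, fail to reject H0 at alpha = 0.05.


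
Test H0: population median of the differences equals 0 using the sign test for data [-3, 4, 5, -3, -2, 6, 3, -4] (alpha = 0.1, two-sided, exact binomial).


Step 1: Discard zero differences. Original n = 8; n_eff = number of nonzero differences = 8.
Nonzero differences (with sign): -3, +4, +5, -3, -2, +6, +3, -4
Step 2: Count signs: positive = 4, negative = 4.
Step 3: Under H0: P(positive) = 0.5, so the number of positives S ~ Bin(8, 0.5).
Step 4: Two-sided exact p-value = sum of Bin(8,0.5) probabilities at or below the observed probability = 1.000000.
Step 5: alpha = 0.1. fail to reject H0.

n_eff = 8, pos = 4, neg = 4, p = 1.000000, fail to reject H0.


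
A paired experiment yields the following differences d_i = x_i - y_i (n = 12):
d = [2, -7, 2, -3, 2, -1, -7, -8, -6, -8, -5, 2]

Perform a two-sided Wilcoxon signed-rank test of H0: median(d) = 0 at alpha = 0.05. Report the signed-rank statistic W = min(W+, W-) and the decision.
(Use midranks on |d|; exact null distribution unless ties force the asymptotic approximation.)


Step 1: Drop any zero differences (none here) and take |d_i|.
|d| = [2, 7, 2, 3, 2, 1, 7, 8, 6, 8, 5, 2]
Step 2: Midrank |d_i| (ties get averaged ranks).
ranks: |2|->3.5, |7|->9.5, |2|->3.5, |3|->6, |2|->3.5, |1|->1, |7|->9.5, |8|->11.5, |6|->8, |8|->11.5, |5|->7, |2|->3.5
Step 3: Attach original signs; sum ranks with positive sign and with negative sign.
W+ = 3.5 + 3.5 + 3.5 + 3.5 = 14
W- = 9.5 + 6 + 1 + 9.5 + 11.5 + 8 + 11.5 + 7 = 64
(Check: W+ + W- = 78 should equal n(n+1)/2 = 78.)
Step 4: Test statistic W = min(W+, W-) = 14.
Step 5: Ties in |d|, so use the tie-corrected normal approximation.
        E[W] = n(n+1)/4 = 12*13/4 = 39.
        Tie groups: |d|=2 (t=4), |d|=7 (t=2), |d|=8 (t=2); sum(t^3 - t) = 72.
        Var[W] = n(n+1)(2n+1)/24 - sum(t^3-t)/48 = 3900/24 - 72/48 = 161.
        z = (W - E[W]) / sqrt(Var[W]) = (14 - 39) / 12.6886 = -1.9703.
        Two-sided p = 2*Phi(z) = 0.048807.
Step 6: alpha = 0.05. reject H0.

W+ = 14, W- = 64, W = min = 14, p = 0.048807, reject H0.


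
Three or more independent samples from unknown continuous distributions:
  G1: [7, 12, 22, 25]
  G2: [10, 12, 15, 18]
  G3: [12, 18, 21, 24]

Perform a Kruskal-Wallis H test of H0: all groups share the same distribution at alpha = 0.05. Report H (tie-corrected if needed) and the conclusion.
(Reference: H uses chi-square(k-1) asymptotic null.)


Step 1: Combine all N = 12 observations and assign midranks.
sorted (value, group, rank): (7,G1,1), (10,G2,2), (12,G1,4), (12,G2,4), (12,G3,4), (15,G2,6), (18,G2,7.5), (18,G3,7.5), (21,G3,9), (22,G1,10), (24,G3,11), (25,G1,12)
Step 2: Sum ranks within each group.
R_1 = 27 (n_1 = 4)
R_2 = 19.5 (n_2 = 4)
R_3 = 31.5 (n_3 = 4)
Step 3: H = 12/(N(N+1)) * sum(R_i^2/n_i) - 3(N+1)
     = 12/(12*13) * (27^2/4 + 19.5^2/4 + 31.5^2/4) - 3*13
     = 0.076923 * 525.375 - 39
     = 1.413462.
Step 4: Ties present; correction factor C = 1 - 30/(12^3 - 12) = 0.982517. Corrected H = 1.413462 / 0.982517 = 1.438612.
Step 5: Under H0, H ~ chi^2(2); p-value = 0.487090.
Step 6: alpha = 0.05. fail to reject H0.

H = 1.4386, df = 2, p = 0.487090, fail to reject H0.


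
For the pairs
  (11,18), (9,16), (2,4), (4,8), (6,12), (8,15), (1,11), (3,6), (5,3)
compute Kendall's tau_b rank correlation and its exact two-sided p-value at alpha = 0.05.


Step 1: Enumerate the 36 unordered pairs (i,j) with i<j and classify each by sign(x_j-x_i) * sign(y_j-y_i).
  (1,2):dx=-2,dy=-2->C; (1,3):dx=-9,dy=-14->C; (1,4):dx=-7,dy=-10->C; (1,5):dx=-5,dy=-6->C
  (1,6):dx=-3,dy=-3->C; (1,7):dx=-10,dy=-7->C; (1,8):dx=-8,dy=-12->C; (1,9):dx=-6,dy=-15->C
  (2,3):dx=-7,dy=-12->C; (2,4):dx=-5,dy=-8->C; (2,5):dx=-3,dy=-4->C; (2,6):dx=-1,dy=-1->C
  (2,7):dx=-8,dy=-5->C; (2,8):dx=-6,dy=-10->C; (2,9):dx=-4,dy=-13->C; (3,4):dx=+2,dy=+4->C
  (3,5):dx=+4,dy=+8->C; (3,6):dx=+6,dy=+11->C; (3,7):dx=-1,dy=+7->D; (3,8):dx=+1,dy=+2->C
  (3,9):dx=+3,dy=-1->D; (4,5):dx=+2,dy=+4->C; (4,6):dx=+4,dy=+7->C; (4,7):dx=-3,dy=+3->D
  (4,8):dx=-1,dy=-2->C; (4,9):dx=+1,dy=-5->D; (5,6):dx=+2,dy=+3->C; (5,7):dx=-5,dy=-1->C
  (5,8):dx=-3,dy=-6->C; (5,9):dx=-1,dy=-9->C; (6,7):dx=-7,dy=-4->C; (6,8):dx=-5,dy=-9->C
  (6,9):dx=-3,dy=-12->C; (7,8):dx=+2,dy=-5->D; (7,9):dx=+4,dy=-8->D; (8,9):dx=+2,dy=-3->D
Step 2: C = 29, D = 7, total pairs = 36.
Step 3: tau = (C - D)/(n(n-1)/2) = (29 - 7)/36 = 0.611111.
Step 4: Exact two-sided p-value (enumerate n! = 362880 permutations of y under H0): p = 0.024741.
Step 5: alpha = 0.05. reject H0.

tau_b = 0.6111 (C=29, D=7), p = 0.024741, reject H0.


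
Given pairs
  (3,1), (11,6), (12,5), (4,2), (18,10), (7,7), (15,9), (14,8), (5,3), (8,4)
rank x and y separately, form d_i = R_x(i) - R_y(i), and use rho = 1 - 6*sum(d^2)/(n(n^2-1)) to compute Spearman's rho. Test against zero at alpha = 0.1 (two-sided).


Step 1: Rank x and y separately (midranks; no ties here).
rank(x): 3->1, 11->6, 12->7, 4->2, 18->10, 7->4, 15->9, 14->8, 5->3, 8->5
rank(y): 1->1, 6->6, 5->5, 2->2, 10->10, 7->7, 9->9, 8->8, 3->3, 4->4
Step 2: d_i = R_x(i) - R_y(i); compute d_i^2.
  (1-1)^2=0, (6-6)^2=0, (7-5)^2=4, (2-2)^2=0, (10-10)^2=0, (4-7)^2=9, (9-9)^2=0, (8-8)^2=0, (3-3)^2=0, (5-4)^2=1
sum(d^2) = 14.
Step 3: rho = 1 - 6*14 / (10*(10^2 - 1)) = 1 - 84/990 = 0.915152.
Step 4: Under H0, t = rho * sqrt((n-2)/(1-rho^2)) = 6.4212 ~ t(8).
Step 5: Two-sided p-value from the t-distribution with 8 df = 0.000204.
Step 6: alpha = 0.1. reject H0.

rho = 0.9152, p = 0.000204, reject H0 at alpha = 0.1.


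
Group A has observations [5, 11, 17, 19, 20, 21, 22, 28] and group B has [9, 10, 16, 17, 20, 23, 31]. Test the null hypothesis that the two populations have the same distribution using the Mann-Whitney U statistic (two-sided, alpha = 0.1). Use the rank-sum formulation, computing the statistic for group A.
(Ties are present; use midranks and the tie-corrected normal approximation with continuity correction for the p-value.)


Step 1: Combine and sort all 15 observations; assign midranks.
sorted (value, group): (5,X), (9,Y), (10,Y), (11,X), (16,Y), (17,X), (17,Y), (19,X), (20,X), (20,Y), (21,X), (22,X), (23,Y), (28,X), (31,Y)
ranks: 5->1, 9->2, 10->3, 11->4, 16->5, 17->6.5, 17->6.5, 19->8, 20->9.5, 20->9.5, 21->11, 22->12, 23->13, 28->14, 31->15
Step 2: Rank sum for X: R1 = 1 + 4 + 6.5 + 8 + 9.5 + 11 + 12 + 14 = 66.
Step 3: U_X = R1 - n1(n1+1)/2 = 66 - 8*9/2 = 66 - 36 = 30.
       U_Y = n1*n2 - U_X = 56 - 30 = 26.
Step 4: Ties are present, so use the tie-corrected normal approximation (with continuity correction) for the p-value.
Step 5: p-value = 0.861942; compare to alpha = 0.1. fail to reject H0.

U_X = 30, p = 0.861942, fail to reject H0 at alpha = 0.1.


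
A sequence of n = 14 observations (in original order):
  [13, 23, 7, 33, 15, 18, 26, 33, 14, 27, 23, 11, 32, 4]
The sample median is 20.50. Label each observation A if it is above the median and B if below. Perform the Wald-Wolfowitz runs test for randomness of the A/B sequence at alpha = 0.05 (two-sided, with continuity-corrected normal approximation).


Step 1: Compute median = 20.50; label A = above, B = below.
Labels in order: BABABBAABAABAB  (n_A = 7, n_B = 7)
Step 2: Count runs R = 11.
Step 3: Under H0 (random ordering), E[R] = 2*n_A*n_B/(n_A+n_B) + 1 = 2*7*7/14 + 1 = 8.0000.
        Var[R] = 2*n_A*n_B*(2*n_A*n_B - n_A - n_B) / ((n_A+n_B)^2 * (n_A+n_B-1)) = 8232/2548 = 3.2308.
        SD[R] = 1.7974.
Step 4: Continuity-corrected z = (R - 0.5 - E[R]) / SD[R] = (11 - 0.5 - 8.0000) / 1.7974 = 1.3909.
Step 5: Two-sided p-value via normal approximation = 2*(1 - Phi(|z|)) = 0.164264.
Step 6: alpha = 0.05. fail to reject H0.

R = 11, z = 1.3909, p = 0.164264, fail to reject H0.


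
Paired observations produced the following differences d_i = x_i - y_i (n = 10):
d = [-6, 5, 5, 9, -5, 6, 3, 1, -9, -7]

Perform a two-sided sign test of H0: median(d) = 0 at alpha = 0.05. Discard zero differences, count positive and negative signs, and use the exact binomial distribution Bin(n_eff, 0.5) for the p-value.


Step 1: Discard zero differences. Original n = 10; n_eff = number of nonzero differences = 10.
Nonzero differences (with sign): -6, +5, +5, +9, -5, +6, +3, +1, -9, -7
Step 2: Count signs: positive = 6, negative = 4.
Step 3: Under H0: P(positive) = 0.5, so the number of positives S ~ Bin(10, 0.5).
Step 4: Two-sided exact p-value = sum of Bin(10,0.5) probabilities at or below the observed probability = 0.753906.
Step 5: alpha = 0.05. fail to reject H0.

n_eff = 10, pos = 6, neg = 4, p = 0.753906, fail to reject H0.


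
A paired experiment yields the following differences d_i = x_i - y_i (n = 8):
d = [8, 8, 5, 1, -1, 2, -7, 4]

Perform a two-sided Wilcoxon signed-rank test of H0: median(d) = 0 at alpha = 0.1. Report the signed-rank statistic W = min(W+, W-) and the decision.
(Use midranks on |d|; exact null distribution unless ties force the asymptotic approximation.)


Step 1: Drop any zero differences (none here) and take |d_i|.
|d| = [8, 8, 5, 1, 1, 2, 7, 4]
Step 2: Midrank |d_i| (ties get averaged ranks).
ranks: |8|->7.5, |8|->7.5, |5|->5, |1|->1.5, |1|->1.5, |2|->3, |7|->6, |4|->4
Step 3: Attach original signs; sum ranks with positive sign and with negative sign.
W+ = 7.5 + 7.5 + 5 + 1.5 + 3 + 4 = 28.5
W- = 1.5 + 6 = 7.5
(Check: W+ + W- = 36 should equal n(n+1)/2 = 36.)
Step 4: Test statistic W = min(W+, W-) = 7.5.
Step 5: Ties in |d|, so use the tie-corrected normal approximation.
        E[W] = n(n+1)/4 = 8*9/4 = 18.
        Tie groups: |d|=1 (t=2), |d|=8 (t=2); sum(t^3 - t) = 12.
        Var[W] = n(n+1)(2n+1)/24 - sum(t^3-t)/48 = 1224/24 - 12/48 = 50.75.
        z = (W - E[W]) / sqrt(Var[W]) = (7.5 - 18) / 7.1239 = -1.4739.
        Two-sided p = 2*Phi(z) = 0.140506.
Step 6: alpha = 0.1. fail to reject H0.

W+ = 28.5, W- = 7.5, W = min = 7.5, p = 0.140506, fail to reject H0.


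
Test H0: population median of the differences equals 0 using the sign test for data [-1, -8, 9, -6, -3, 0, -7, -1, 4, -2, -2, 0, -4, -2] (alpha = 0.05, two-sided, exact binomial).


Step 1: Discard zero differences. Original n = 14; n_eff = number of nonzero differences = 12.
Nonzero differences (with sign): -1, -8, +9, -6, -3, -7, -1, +4, -2, -2, -4, -2
Step 2: Count signs: positive = 2, negative = 10.
Step 3: Under H0: P(positive) = 0.5, so the number of positives S ~ Bin(12, 0.5).
Step 4: Two-sided exact p-value = sum of Bin(12,0.5) probabilities at or below the observed probability = 0.038574.
Step 5: alpha = 0.05. reject H0.

n_eff = 12, pos = 2, neg = 10, p = 0.038574, reject H0.


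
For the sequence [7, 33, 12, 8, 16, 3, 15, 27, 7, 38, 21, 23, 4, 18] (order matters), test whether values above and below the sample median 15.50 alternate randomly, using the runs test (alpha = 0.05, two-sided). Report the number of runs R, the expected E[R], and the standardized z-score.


Step 1: Compute median = 15.50; label A = above, B = below.
Labels in order: BABBABBABAAABA  (n_A = 7, n_B = 7)
Step 2: Count runs R = 10.
Step 3: Under H0 (random ordering), E[R] = 2*n_A*n_B/(n_A+n_B) + 1 = 2*7*7/14 + 1 = 8.0000.
        Var[R] = 2*n_A*n_B*(2*n_A*n_B - n_A - n_B) / ((n_A+n_B)^2 * (n_A+n_B-1)) = 8232/2548 = 3.2308.
        SD[R] = 1.7974.
Step 4: Continuity-corrected z = (R - 0.5 - E[R]) / SD[R] = (10 - 0.5 - 8.0000) / 1.7974 = 0.8345.
Step 5: Two-sided p-value via normal approximation = 2*(1 - Phi(|z|)) = 0.403986.
Step 6: alpha = 0.05. fail to reject H0.

R = 10, z = 0.8345, p = 0.403986, fail to reject H0.


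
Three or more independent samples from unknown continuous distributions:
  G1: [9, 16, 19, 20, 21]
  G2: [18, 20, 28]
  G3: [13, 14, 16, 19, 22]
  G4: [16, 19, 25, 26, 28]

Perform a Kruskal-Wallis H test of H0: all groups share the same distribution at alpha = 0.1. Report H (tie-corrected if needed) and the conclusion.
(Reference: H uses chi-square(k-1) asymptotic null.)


Step 1: Combine all N = 18 observations and assign midranks.
sorted (value, group, rank): (9,G1,1), (13,G3,2), (14,G3,3), (16,G1,5), (16,G3,5), (16,G4,5), (18,G2,7), (19,G1,9), (19,G3,9), (19,G4,9), (20,G1,11.5), (20,G2,11.5), (21,G1,13), (22,G3,14), (25,G4,15), (26,G4,16), (28,G2,17.5), (28,G4,17.5)
Step 2: Sum ranks within each group.
R_1 = 39.5 (n_1 = 5)
R_2 = 36 (n_2 = 3)
R_3 = 33 (n_3 = 5)
R_4 = 62.5 (n_4 = 5)
Step 3: H = 12/(N(N+1)) * sum(R_i^2/n_i) - 3(N+1)
     = 12/(18*19) * (39.5^2/5 + 36^2/3 + 33^2/5 + 62.5^2/5) - 3*19
     = 0.035088 * 1743.1 - 57
     = 4.161404.
Step 4: Ties present; correction factor C = 1 - 60/(18^3 - 18) = 0.989680. Corrected H = 4.161404 / 0.989680 = 4.204797.
Step 5: Under H0, H ~ chi^2(3); p-value = 0.240182.
Step 6: alpha = 0.1. fail to reject H0.

H = 4.2048, df = 3, p = 0.240182, fail to reject H0.


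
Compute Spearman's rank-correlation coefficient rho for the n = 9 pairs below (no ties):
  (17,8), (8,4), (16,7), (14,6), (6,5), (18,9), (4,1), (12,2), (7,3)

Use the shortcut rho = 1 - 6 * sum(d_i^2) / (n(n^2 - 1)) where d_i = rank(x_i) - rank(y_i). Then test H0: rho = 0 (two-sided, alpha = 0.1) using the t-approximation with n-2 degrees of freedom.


Step 1: Rank x and y separately (midranks; no ties here).
rank(x): 17->8, 8->4, 16->7, 14->6, 6->2, 18->9, 4->1, 12->5, 7->3
rank(y): 8->8, 4->4, 7->7, 6->6, 5->5, 9->9, 1->1, 2->2, 3->3
Step 2: d_i = R_x(i) - R_y(i); compute d_i^2.
  (8-8)^2=0, (4-4)^2=0, (7-7)^2=0, (6-6)^2=0, (2-5)^2=9, (9-9)^2=0, (1-1)^2=0, (5-2)^2=9, (3-3)^2=0
sum(d^2) = 18.
Step 3: rho = 1 - 6*18 / (9*(9^2 - 1)) = 1 - 108/720 = 0.850000.
Step 4: Under H0, t = rho * sqrt((n-2)/(1-rho^2)) = 4.2691 ~ t(7).
Step 5: Two-sided p-value from the t-distribution with 7 df = 0.003705.
Step 6: alpha = 0.1. reject H0.

rho = 0.8500, p = 0.003705, reject H0 at alpha = 0.1.


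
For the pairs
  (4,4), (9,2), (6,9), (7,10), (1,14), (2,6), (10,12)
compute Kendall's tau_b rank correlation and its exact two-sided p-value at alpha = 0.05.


Step 1: Enumerate the 21 unordered pairs (i,j) with i<j and classify each by sign(x_j-x_i) * sign(y_j-y_i).
  (1,2):dx=+5,dy=-2->D; (1,3):dx=+2,dy=+5->C; (1,4):dx=+3,dy=+6->C; (1,5):dx=-3,dy=+10->D
  (1,6):dx=-2,dy=+2->D; (1,7):dx=+6,dy=+8->C; (2,3):dx=-3,dy=+7->D; (2,4):dx=-2,dy=+8->D
  (2,5):dx=-8,dy=+12->D; (2,6):dx=-7,dy=+4->D; (2,7):dx=+1,dy=+10->C; (3,4):dx=+1,dy=+1->C
  (3,5):dx=-5,dy=+5->D; (3,6):dx=-4,dy=-3->C; (3,7):dx=+4,dy=+3->C; (4,5):dx=-6,dy=+4->D
  (4,6):dx=-5,dy=-4->C; (4,7):dx=+3,dy=+2->C; (5,6):dx=+1,dy=-8->D; (5,7):dx=+9,dy=-2->D
  (6,7):dx=+8,dy=+6->C
Step 2: C = 10, D = 11, total pairs = 21.
Step 3: tau = (C - D)/(n(n-1)/2) = (10 - 11)/21 = -0.047619.
Step 4: Exact two-sided p-value (enumerate n! = 5040 permutations of y under H0): p = 1.000000.
Step 5: alpha = 0.05. fail to reject H0.

tau_b = -0.0476 (C=10, D=11), p = 1.000000, fail to reject H0.


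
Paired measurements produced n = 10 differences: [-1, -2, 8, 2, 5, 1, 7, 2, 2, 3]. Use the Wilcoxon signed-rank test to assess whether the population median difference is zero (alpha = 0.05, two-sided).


Step 1: Drop any zero differences (none here) and take |d_i|.
|d| = [1, 2, 8, 2, 5, 1, 7, 2, 2, 3]
Step 2: Midrank |d_i| (ties get averaged ranks).
ranks: |1|->1.5, |2|->4.5, |8|->10, |2|->4.5, |5|->8, |1|->1.5, |7|->9, |2|->4.5, |2|->4.5, |3|->7
Step 3: Attach original signs; sum ranks with positive sign and with negative sign.
W+ = 10 + 4.5 + 8 + 1.5 + 9 + 4.5 + 4.5 + 7 = 49
W- = 1.5 + 4.5 = 6
(Check: W+ + W- = 55 should equal n(n+1)/2 = 55.)
Step 4: Test statistic W = min(W+, W-) = 6.
Step 5: Ties in |d|, so use the tie-corrected normal approximation.
        E[W] = n(n+1)/4 = 10*11/4 = 27.5.
        Tie groups: |d|=1 (t=2), |d|=2 (t=4); sum(t^3 - t) = 66.
        Var[W] = n(n+1)(2n+1)/24 - sum(t^3-t)/48 = 2310/24 - 66/48 = 94.875.
        z = (W - E[W]) / sqrt(Var[W]) = (6 - 27.5) / 9.7404 = -2.2073.
        Two-sided p = 2*Phi(z) = 0.027293.
Step 6: alpha = 0.05. reject H0.

W+ = 49, W- = 6, W = min = 6, p = 0.027293, reject H0.


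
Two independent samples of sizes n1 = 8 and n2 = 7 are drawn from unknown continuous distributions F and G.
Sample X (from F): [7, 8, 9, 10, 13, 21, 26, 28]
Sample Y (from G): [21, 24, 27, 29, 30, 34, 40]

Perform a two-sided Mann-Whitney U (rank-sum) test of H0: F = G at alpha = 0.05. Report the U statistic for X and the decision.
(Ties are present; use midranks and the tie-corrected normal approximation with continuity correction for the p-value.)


Step 1: Combine and sort all 15 observations; assign midranks.
sorted (value, group): (7,X), (8,X), (9,X), (10,X), (13,X), (21,X), (21,Y), (24,Y), (26,X), (27,Y), (28,X), (29,Y), (30,Y), (34,Y), (40,Y)
ranks: 7->1, 8->2, 9->3, 10->4, 13->5, 21->6.5, 21->6.5, 24->8, 26->9, 27->10, 28->11, 29->12, 30->13, 34->14, 40->15
Step 2: Rank sum for X: R1 = 1 + 2 + 3 + 4 + 5 + 6.5 + 9 + 11 = 41.5.
Step 3: U_X = R1 - n1(n1+1)/2 = 41.5 - 8*9/2 = 41.5 - 36 = 5.5.
       U_Y = n1*n2 - U_X = 56 - 5.5 = 50.5.
Step 4: Ties are present, so use the tie-corrected normal approximation (with continuity correction) for the p-value.
Step 5: p-value = 0.010826; compare to alpha = 0.05. reject H0.

U_X = 5.5, p = 0.010826, reject H0 at alpha = 0.05.


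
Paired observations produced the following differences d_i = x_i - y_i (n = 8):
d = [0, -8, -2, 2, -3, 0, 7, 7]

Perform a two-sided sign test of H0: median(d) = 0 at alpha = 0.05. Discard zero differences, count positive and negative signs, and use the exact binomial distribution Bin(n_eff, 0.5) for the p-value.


Step 1: Discard zero differences. Original n = 8; n_eff = number of nonzero differences = 6.
Nonzero differences (with sign): -8, -2, +2, -3, +7, +7
Step 2: Count signs: positive = 3, negative = 3.
Step 3: Under H0: P(positive) = 0.5, so the number of positives S ~ Bin(6, 0.5).
Step 4: Two-sided exact p-value = sum of Bin(6,0.5) probabilities at or below the observed probability = 1.000000.
Step 5: alpha = 0.05. fail to reject H0.

n_eff = 6, pos = 3, neg = 3, p = 1.000000, fail to reject H0.


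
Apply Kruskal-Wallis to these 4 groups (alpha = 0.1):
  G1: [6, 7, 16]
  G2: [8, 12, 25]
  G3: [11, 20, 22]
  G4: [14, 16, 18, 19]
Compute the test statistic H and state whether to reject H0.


Step 1: Combine all N = 13 observations and assign midranks.
sorted (value, group, rank): (6,G1,1), (7,G1,2), (8,G2,3), (11,G3,4), (12,G2,5), (14,G4,6), (16,G1,7.5), (16,G4,7.5), (18,G4,9), (19,G4,10), (20,G3,11), (22,G3,12), (25,G2,13)
Step 2: Sum ranks within each group.
R_1 = 10.5 (n_1 = 3)
R_2 = 21 (n_2 = 3)
R_3 = 27 (n_3 = 3)
R_4 = 32.5 (n_4 = 4)
Step 3: H = 12/(N(N+1)) * sum(R_i^2/n_i) - 3(N+1)
     = 12/(13*14) * (10.5^2/3 + 21^2/3 + 27^2/3 + 32.5^2/4) - 3*14
     = 0.065934 * 690.812 - 42
     = 3.548077.
Step 4: Ties present; correction factor C = 1 - 6/(13^3 - 13) = 0.997253. Corrected H = 3.548077 / 0.997253 = 3.557851.
Step 5: Under H0, H ~ chi^2(3); p-value = 0.313336.
Step 6: alpha = 0.1. fail to reject H0.

H = 3.5579, df = 3, p = 0.313336, fail to reject H0.


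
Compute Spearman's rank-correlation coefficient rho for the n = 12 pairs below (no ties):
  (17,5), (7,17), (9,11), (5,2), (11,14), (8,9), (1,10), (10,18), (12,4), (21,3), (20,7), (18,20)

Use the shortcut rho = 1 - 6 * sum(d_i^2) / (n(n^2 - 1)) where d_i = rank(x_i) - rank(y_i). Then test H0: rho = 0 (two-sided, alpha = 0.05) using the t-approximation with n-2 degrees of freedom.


Step 1: Rank x and y separately (midranks; no ties here).
rank(x): 17->9, 7->3, 9->5, 5->2, 11->7, 8->4, 1->1, 10->6, 12->8, 21->12, 20->11, 18->10
rank(y): 5->4, 17->10, 11->8, 2->1, 14->9, 9->6, 10->7, 18->11, 4->3, 3->2, 7->5, 20->12
Step 2: d_i = R_x(i) - R_y(i); compute d_i^2.
  (9-4)^2=25, (3-10)^2=49, (5-8)^2=9, (2-1)^2=1, (7-9)^2=4, (4-6)^2=4, (1-7)^2=36, (6-11)^2=25, (8-3)^2=25, (12-2)^2=100, (11-5)^2=36, (10-12)^2=4
sum(d^2) = 318.
Step 3: rho = 1 - 6*318 / (12*(12^2 - 1)) = 1 - 1908/1716 = -0.111888.
Step 4: Under H0, t = rho * sqrt((n-2)/(1-rho^2)) = -0.3561 ~ t(10).
Step 5: Two-sided p-value from the t-distribution with 10 df = 0.729195.
Step 6: alpha = 0.05. fail to reject H0.

rho = -0.1119, p = 0.729195, fail to reject H0 at alpha = 0.05.


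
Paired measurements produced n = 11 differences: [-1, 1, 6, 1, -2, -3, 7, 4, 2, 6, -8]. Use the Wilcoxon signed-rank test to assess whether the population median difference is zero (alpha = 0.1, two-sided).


Step 1: Drop any zero differences (none here) and take |d_i|.
|d| = [1, 1, 6, 1, 2, 3, 7, 4, 2, 6, 8]
Step 2: Midrank |d_i| (ties get averaged ranks).
ranks: |1|->2, |1|->2, |6|->8.5, |1|->2, |2|->4.5, |3|->6, |7|->10, |4|->7, |2|->4.5, |6|->8.5, |8|->11
Step 3: Attach original signs; sum ranks with positive sign and with negative sign.
W+ = 2 + 8.5 + 2 + 10 + 7 + 4.5 + 8.5 = 42.5
W- = 2 + 4.5 + 6 + 11 = 23.5
(Check: W+ + W- = 66 should equal n(n+1)/2 = 66.)
Step 4: Test statistic W = min(W+, W-) = 23.5.
Step 5: Ties in |d|, so use the tie-corrected normal approximation.
        E[W] = n(n+1)/4 = 11*12/4 = 33.
        Tie groups: |d|=1 (t=3), |d|=2 (t=2), |d|=6 (t=2); sum(t^3 - t) = 36.
        Var[W] = n(n+1)(2n+1)/24 - sum(t^3-t)/48 = 3036/24 - 36/48 = 125.75.
        z = (W - E[W]) / sqrt(Var[W]) = (23.5 - 33) / 11.2138 = -0.8472.
        Two-sided p = 2*Phi(z) = 0.396901.
Step 6: alpha = 0.1. fail to reject H0.

W+ = 42.5, W- = 23.5, W = min = 23.5, p = 0.396901, fail to reject H0.


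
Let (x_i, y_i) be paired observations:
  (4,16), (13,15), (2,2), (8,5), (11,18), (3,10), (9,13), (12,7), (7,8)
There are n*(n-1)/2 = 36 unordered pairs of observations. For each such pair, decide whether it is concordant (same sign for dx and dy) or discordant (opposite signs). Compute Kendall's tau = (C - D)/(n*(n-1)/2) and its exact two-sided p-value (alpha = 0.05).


Step 1: Enumerate the 36 unordered pairs (i,j) with i<j and classify each by sign(x_j-x_i) * sign(y_j-y_i).
  (1,2):dx=+9,dy=-1->D; (1,3):dx=-2,dy=-14->C; (1,4):dx=+4,dy=-11->D; (1,5):dx=+7,dy=+2->C
  (1,6):dx=-1,dy=-6->C; (1,7):dx=+5,dy=-3->D; (1,8):dx=+8,dy=-9->D; (1,9):dx=+3,dy=-8->D
  (2,3):dx=-11,dy=-13->C; (2,4):dx=-5,dy=-10->C; (2,5):dx=-2,dy=+3->D; (2,6):dx=-10,dy=-5->C
  (2,7):dx=-4,dy=-2->C; (2,8):dx=-1,dy=-8->C; (2,9):dx=-6,dy=-7->C; (3,4):dx=+6,dy=+3->C
  (3,5):dx=+9,dy=+16->C; (3,6):dx=+1,dy=+8->C; (3,7):dx=+7,dy=+11->C; (3,8):dx=+10,dy=+5->C
  (3,9):dx=+5,dy=+6->C; (4,5):dx=+3,dy=+13->C; (4,6):dx=-5,dy=+5->D; (4,7):dx=+1,dy=+8->C
  (4,8):dx=+4,dy=+2->C; (4,9):dx=-1,dy=+3->D; (5,6):dx=-8,dy=-8->C; (5,7):dx=-2,dy=-5->C
  (5,8):dx=+1,dy=-11->D; (5,9):dx=-4,dy=-10->C; (6,7):dx=+6,dy=+3->C; (6,8):dx=+9,dy=-3->D
  (6,9):dx=+4,dy=-2->D; (7,8):dx=+3,dy=-6->D; (7,9):dx=-2,dy=-5->C; (8,9):dx=-5,dy=+1->D
Step 2: C = 23, D = 13, total pairs = 36.
Step 3: tau = (C - D)/(n(n-1)/2) = (23 - 13)/36 = 0.277778.
Step 4: Exact two-sided p-value (enumerate n! = 362880 permutations of y under H0): p = 0.358488.
Step 5: alpha = 0.05. fail to reject H0.

tau_b = 0.2778 (C=23, D=13), p = 0.358488, fail to reject H0.


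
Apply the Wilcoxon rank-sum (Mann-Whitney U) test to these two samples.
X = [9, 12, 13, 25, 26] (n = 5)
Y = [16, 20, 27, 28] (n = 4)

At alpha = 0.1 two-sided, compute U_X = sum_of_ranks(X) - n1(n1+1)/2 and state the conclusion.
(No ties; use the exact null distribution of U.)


Step 1: Combine and sort all 9 observations; assign midranks.
sorted (value, group): (9,X), (12,X), (13,X), (16,Y), (20,Y), (25,X), (26,X), (27,Y), (28,Y)
ranks: 9->1, 12->2, 13->3, 16->4, 20->5, 25->6, 26->7, 27->8, 28->9
Step 2: Rank sum for X: R1 = 1 + 2 + 3 + 6 + 7 = 19.
Step 3: U_X = R1 - n1(n1+1)/2 = 19 - 5*6/2 = 19 - 15 = 4.
       U_Y = n1*n2 - U_X = 20 - 4 = 16.
Step 4: No ties, so the exact null distribution of U (based on enumerating the C(9,5) = 126 equally likely rank assignments) gives the two-sided p-value.
Step 5: p-value = 0.190476; compare to alpha = 0.1. fail to reject H0.

U_X = 4, p = 0.190476, fail to reject H0 at alpha = 0.1.


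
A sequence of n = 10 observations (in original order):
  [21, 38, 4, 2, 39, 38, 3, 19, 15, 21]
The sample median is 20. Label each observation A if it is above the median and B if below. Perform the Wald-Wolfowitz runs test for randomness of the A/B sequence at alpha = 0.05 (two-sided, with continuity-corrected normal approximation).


Step 1: Compute median = 20; label A = above, B = below.
Labels in order: AABBAABBBA  (n_A = 5, n_B = 5)
Step 2: Count runs R = 5.
Step 3: Under H0 (random ordering), E[R] = 2*n_A*n_B/(n_A+n_B) + 1 = 2*5*5/10 + 1 = 6.0000.
        Var[R] = 2*n_A*n_B*(2*n_A*n_B - n_A - n_B) / ((n_A+n_B)^2 * (n_A+n_B-1)) = 2000/900 = 2.2222.
        SD[R] = 1.4907.
Step 4: Continuity-corrected z = (R + 0.5 - E[R]) / SD[R] = (5 + 0.5 - 6.0000) / 1.4907 = -0.3354.
Step 5: Two-sided p-value via normal approximation = 2*(1 - Phi(|z|)) = 0.737316.
Step 6: alpha = 0.05. fail to reject H0.

R = 5, z = -0.3354, p = 0.737316, fail to reject H0.


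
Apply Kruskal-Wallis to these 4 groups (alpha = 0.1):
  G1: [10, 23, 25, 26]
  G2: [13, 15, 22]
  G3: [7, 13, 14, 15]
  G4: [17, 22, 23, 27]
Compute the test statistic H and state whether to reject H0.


Step 1: Combine all N = 15 observations and assign midranks.
sorted (value, group, rank): (7,G3,1), (10,G1,2), (13,G2,3.5), (13,G3,3.5), (14,G3,5), (15,G2,6.5), (15,G3,6.5), (17,G4,8), (22,G2,9.5), (22,G4,9.5), (23,G1,11.5), (23,G4,11.5), (25,G1,13), (26,G1,14), (27,G4,15)
Step 2: Sum ranks within each group.
R_1 = 40.5 (n_1 = 4)
R_2 = 19.5 (n_2 = 3)
R_3 = 16 (n_3 = 4)
R_4 = 44 (n_4 = 4)
Step 3: H = 12/(N(N+1)) * sum(R_i^2/n_i) - 3(N+1)
     = 12/(15*16) * (40.5^2/4 + 19.5^2/3 + 16^2/4 + 44^2/4) - 3*16
     = 0.050000 * 1084.81 - 48
     = 6.240625.
Step 4: Ties present; correction factor C = 1 - 24/(15^3 - 15) = 0.992857. Corrected H = 6.240625 / 0.992857 = 6.285522.
Step 5: Under H0, H ~ chi^2(3); p-value = 0.098516.
Step 6: alpha = 0.1. reject H0.

H = 6.2855, df = 3, p = 0.098516, reject H0.


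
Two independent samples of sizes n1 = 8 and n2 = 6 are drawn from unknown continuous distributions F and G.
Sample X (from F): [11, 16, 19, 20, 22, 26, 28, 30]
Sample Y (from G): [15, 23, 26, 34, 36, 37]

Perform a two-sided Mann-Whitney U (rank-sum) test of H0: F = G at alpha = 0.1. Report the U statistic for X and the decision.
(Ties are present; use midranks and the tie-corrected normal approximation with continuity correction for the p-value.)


Step 1: Combine and sort all 14 observations; assign midranks.
sorted (value, group): (11,X), (15,Y), (16,X), (19,X), (20,X), (22,X), (23,Y), (26,X), (26,Y), (28,X), (30,X), (34,Y), (36,Y), (37,Y)
ranks: 11->1, 15->2, 16->3, 19->4, 20->5, 22->6, 23->7, 26->8.5, 26->8.5, 28->10, 30->11, 34->12, 36->13, 37->14
Step 2: Rank sum for X: R1 = 1 + 3 + 4 + 5 + 6 + 8.5 + 10 + 11 = 48.5.
Step 3: U_X = R1 - n1(n1+1)/2 = 48.5 - 8*9/2 = 48.5 - 36 = 12.5.
       U_Y = n1*n2 - U_X = 48 - 12.5 = 35.5.
Step 4: Ties are present, so use the tie-corrected normal approximation (with continuity correction) for the p-value.
Step 5: p-value = 0.155126; compare to alpha = 0.1. fail to reject H0.

U_X = 12.5, p = 0.155126, fail to reject H0 at alpha = 0.1.


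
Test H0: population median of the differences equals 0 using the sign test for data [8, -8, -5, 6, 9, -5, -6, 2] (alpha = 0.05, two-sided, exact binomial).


Step 1: Discard zero differences. Original n = 8; n_eff = number of nonzero differences = 8.
Nonzero differences (with sign): +8, -8, -5, +6, +9, -5, -6, +2
Step 2: Count signs: positive = 4, negative = 4.
Step 3: Under H0: P(positive) = 0.5, so the number of positives S ~ Bin(8, 0.5).
Step 4: Two-sided exact p-value = sum of Bin(8,0.5) probabilities at or below the observed probability = 1.000000.
Step 5: alpha = 0.05. fail to reject H0.

n_eff = 8, pos = 4, neg = 4, p = 1.000000, fail to reject H0.


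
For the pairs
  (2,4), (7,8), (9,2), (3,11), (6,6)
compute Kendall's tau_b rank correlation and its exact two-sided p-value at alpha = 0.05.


Step 1: Enumerate the 10 unordered pairs (i,j) with i<j and classify each by sign(x_j-x_i) * sign(y_j-y_i).
  (1,2):dx=+5,dy=+4->C; (1,3):dx=+7,dy=-2->D; (1,4):dx=+1,dy=+7->C; (1,5):dx=+4,dy=+2->C
  (2,3):dx=+2,dy=-6->D; (2,4):dx=-4,dy=+3->D; (2,5):dx=-1,dy=-2->C; (3,4):dx=-6,dy=+9->D
  (3,5):dx=-3,dy=+4->D; (4,5):dx=+3,dy=-5->D
Step 2: C = 4, D = 6, total pairs = 10.
Step 3: tau = (C - D)/(n(n-1)/2) = (4 - 6)/10 = -0.200000.
Step 4: Exact two-sided p-value (enumerate n! = 120 permutations of y under H0): p = 0.816667.
Step 5: alpha = 0.05. fail to reject H0.

tau_b = -0.2000 (C=4, D=6), p = 0.816667, fail to reject H0.


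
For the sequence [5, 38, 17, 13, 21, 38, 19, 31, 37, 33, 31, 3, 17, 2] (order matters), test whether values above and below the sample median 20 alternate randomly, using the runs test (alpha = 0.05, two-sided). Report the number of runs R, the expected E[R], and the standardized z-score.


Step 1: Compute median = 20; label A = above, B = below.
Labels in order: BABBAABAAAABBB  (n_A = 7, n_B = 7)
Step 2: Count runs R = 7.
Step 3: Under H0 (random ordering), E[R] = 2*n_A*n_B/(n_A+n_B) + 1 = 2*7*7/14 + 1 = 8.0000.
        Var[R] = 2*n_A*n_B*(2*n_A*n_B - n_A - n_B) / ((n_A+n_B)^2 * (n_A+n_B-1)) = 8232/2548 = 3.2308.
        SD[R] = 1.7974.
Step 4: Continuity-corrected z = (R + 0.5 - E[R]) / SD[R] = (7 + 0.5 - 8.0000) / 1.7974 = -0.2782.
Step 5: Two-sided p-value via normal approximation = 2*(1 - Phi(|z|)) = 0.780879.
Step 6: alpha = 0.05. fail to reject H0.

R = 7, z = -0.2782, p = 0.780879, fail to reject H0.


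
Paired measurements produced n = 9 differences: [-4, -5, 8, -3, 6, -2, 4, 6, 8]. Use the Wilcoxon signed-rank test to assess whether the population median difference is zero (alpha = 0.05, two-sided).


Step 1: Drop any zero differences (none here) and take |d_i|.
|d| = [4, 5, 8, 3, 6, 2, 4, 6, 8]
Step 2: Midrank |d_i| (ties get averaged ranks).
ranks: |4|->3.5, |5|->5, |8|->8.5, |3|->2, |6|->6.5, |2|->1, |4|->3.5, |6|->6.5, |8|->8.5
Step 3: Attach original signs; sum ranks with positive sign and with negative sign.
W+ = 8.5 + 6.5 + 3.5 + 6.5 + 8.5 = 33.5
W- = 3.5 + 5 + 2 + 1 = 11.5
(Check: W+ + W- = 45 should equal n(n+1)/2 = 45.)
Step 4: Test statistic W = min(W+, W-) = 11.5.
Step 5: Ties in |d|, so use the tie-corrected normal approximation.
        E[W] = n(n+1)/4 = 9*10/4 = 22.5.
        Tie groups: |d|=4 (t=2), |d|=6 (t=2), |d|=8 (t=2); sum(t^3 - t) = 18.
        Var[W] = n(n+1)(2n+1)/24 - sum(t^3-t)/48 = 1710/24 - 18/48 = 70.875.
        z = (W - E[W]) / sqrt(Var[W]) = (11.5 - 22.5) / 8.4187 = -1.3066.
        Two-sided p = 2*Phi(z) = 0.191345.
Step 6: alpha = 0.05. fail to reject H0.

W+ = 33.5, W- = 11.5, W = min = 11.5, p = 0.191345, fail to reject H0.


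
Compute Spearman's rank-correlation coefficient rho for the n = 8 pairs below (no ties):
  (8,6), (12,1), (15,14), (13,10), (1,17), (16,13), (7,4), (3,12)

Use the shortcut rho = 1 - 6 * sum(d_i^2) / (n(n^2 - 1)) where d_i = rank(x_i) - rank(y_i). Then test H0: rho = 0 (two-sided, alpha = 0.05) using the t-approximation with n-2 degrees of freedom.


Step 1: Rank x and y separately (midranks; no ties here).
rank(x): 8->4, 12->5, 15->7, 13->6, 1->1, 16->8, 7->3, 3->2
rank(y): 6->3, 1->1, 14->7, 10->4, 17->8, 13->6, 4->2, 12->5
Step 2: d_i = R_x(i) - R_y(i); compute d_i^2.
  (4-3)^2=1, (5-1)^2=16, (7-7)^2=0, (6-4)^2=4, (1-8)^2=49, (8-6)^2=4, (3-2)^2=1, (2-5)^2=9
sum(d^2) = 84.
Step 3: rho = 1 - 6*84 / (8*(8^2 - 1)) = 1 - 504/504 = 0.000000.
Step 4: Under H0, t = rho * sqrt((n-2)/(1-rho^2)) = 0.0000 ~ t(6).
Step 5: Two-sided p-value from the t-distribution with 6 df = 1.000000.
Step 6: alpha = 0.05. fail to reject H0.

rho = 0.0000, p = 1.000000, fail to reject H0 at alpha = 0.05.


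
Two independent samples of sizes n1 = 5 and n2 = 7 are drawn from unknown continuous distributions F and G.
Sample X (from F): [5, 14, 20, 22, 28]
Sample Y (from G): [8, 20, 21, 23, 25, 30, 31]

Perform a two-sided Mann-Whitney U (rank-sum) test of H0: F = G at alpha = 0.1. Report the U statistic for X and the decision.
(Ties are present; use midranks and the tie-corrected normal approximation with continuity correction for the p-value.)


Step 1: Combine and sort all 12 observations; assign midranks.
sorted (value, group): (5,X), (8,Y), (14,X), (20,X), (20,Y), (21,Y), (22,X), (23,Y), (25,Y), (28,X), (30,Y), (31,Y)
ranks: 5->1, 8->2, 14->3, 20->4.5, 20->4.5, 21->6, 22->7, 23->8, 25->9, 28->10, 30->11, 31->12
Step 2: Rank sum for X: R1 = 1 + 3 + 4.5 + 7 + 10 = 25.5.
Step 3: U_X = R1 - n1(n1+1)/2 = 25.5 - 5*6/2 = 25.5 - 15 = 10.5.
       U_Y = n1*n2 - U_X = 35 - 10.5 = 24.5.
Step 4: Ties are present, so use the tie-corrected normal approximation (with continuity correction) for the p-value.
Step 5: p-value = 0.290307; compare to alpha = 0.1. fail to reject H0.

U_X = 10.5, p = 0.290307, fail to reject H0 at alpha = 0.1.


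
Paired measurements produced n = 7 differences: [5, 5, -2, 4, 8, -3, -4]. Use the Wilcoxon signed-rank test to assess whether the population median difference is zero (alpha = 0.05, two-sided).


Step 1: Drop any zero differences (none here) and take |d_i|.
|d| = [5, 5, 2, 4, 8, 3, 4]
Step 2: Midrank |d_i| (ties get averaged ranks).
ranks: |5|->5.5, |5|->5.5, |2|->1, |4|->3.5, |8|->7, |3|->2, |4|->3.5
Step 3: Attach original signs; sum ranks with positive sign and with negative sign.
W+ = 5.5 + 5.5 + 3.5 + 7 = 21.5
W- = 1 + 2 + 3.5 = 6.5
(Check: W+ + W- = 28 should equal n(n+1)/2 = 28.)
Step 4: Test statistic W = min(W+, W-) = 6.5.
Step 5: Ties in |d|, so use the tie-corrected normal approximation.
        E[W] = n(n+1)/4 = 7*8/4 = 14.
        Tie groups: |d|=4 (t=2), |d|=5 (t=2); sum(t^3 - t) = 12.
        Var[W] = n(n+1)(2n+1)/24 - sum(t^3-t)/48 = 840/24 - 12/48 = 34.75.
        z = (W - E[W]) / sqrt(Var[W]) = (6.5 - 14) / 5.8949 = -1.2723.
        Two-sided p = 2*Phi(z) = 0.203272.
Step 6: alpha = 0.05. fail to reject H0.

W+ = 21.5, W- = 6.5, W = min = 6.5, p = 0.203272, fail to reject H0.


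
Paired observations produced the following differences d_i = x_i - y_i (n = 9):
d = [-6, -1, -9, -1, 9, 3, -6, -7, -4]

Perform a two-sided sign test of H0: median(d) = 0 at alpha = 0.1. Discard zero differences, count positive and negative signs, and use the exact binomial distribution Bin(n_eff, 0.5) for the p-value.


Step 1: Discard zero differences. Original n = 9; n_eff = number of nonzero differences = 9.
Nonzero differences (with sign): -6, -1, -9, -1, +9, +3, -6, -7, -4
Step 2: Count signs: positive = 2, negative = 7.
Step 3: Under H0: P(positive) = 0.5, so the number of positives S ~ Bin(9, 0.5).
Step 4: Two-sided exact p-value = sum of Bin(9,0.5) probabilities at or below the observed probability = 0.179688.
Step 5: alpha = 0.1. fail to reject H0.

n_eff = 9, pos = 2, neg = 7, p = 0.179688, fail to reject H0.


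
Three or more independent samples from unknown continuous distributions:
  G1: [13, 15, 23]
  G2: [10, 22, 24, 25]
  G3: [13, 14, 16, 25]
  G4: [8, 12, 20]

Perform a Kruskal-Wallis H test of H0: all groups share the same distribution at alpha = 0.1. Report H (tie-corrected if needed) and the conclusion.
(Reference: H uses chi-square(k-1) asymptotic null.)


Step 1: Combine all N = 14 observations and assign midranks.
sorted (value, group, rank): (8,G4,1), (10,G2,2), (12,G4,3), (13,G1,4.5), (13,G3,4.5), (14,G3,6), (15,G1,7), (16,G3,8), (20,G4,9), (22,G2,10), (23,G1,11), (24,G2,12), (25,G2,13.5), (25,G3,13.5)
Step 2: Sum ranks within each group.
R_1 = 22.5 (n_1 = 3)
R_2 = 37.5 (n_2 = 4)
R_3 = 32 (n_3 = 4)
R_4 = 13 (n_4 = 3)
Step 3: H = 12/(N(N+1)) * sum(R_i^2/n_i) - 3(N+1)
     = 12/(14*15) * (22.5^2/3 + 37.5^2/4 + 32^2/4 + 13^2/3) - 3*15
     = 0.057143 * 832.646 - 45
     = 2.579762.
Step 4: Ties present; correction factor C = 1 - 12/(14^3 - 14) = 0.995604. Corrected H = 2.579762 / 0.995604 = 2.591152.
Step 5: Under H0, H ~ chi^2(3); p-value = 0.459043.
Step 6: alpha = 0.1. fail to reject H0.

H = 2.5912, df = 3, p = 0.459043, fail to reject H0.


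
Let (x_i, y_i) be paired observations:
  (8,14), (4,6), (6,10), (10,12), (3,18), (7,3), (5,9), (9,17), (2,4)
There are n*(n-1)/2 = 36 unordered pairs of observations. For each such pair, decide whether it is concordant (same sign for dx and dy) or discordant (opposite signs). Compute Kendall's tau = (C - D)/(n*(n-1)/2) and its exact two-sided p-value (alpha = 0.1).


Step 1: Enumerate the 36 unordered pairs (i,j) with i<j and classify each by sign(x_j-x_i) * sign(y_j-y_i).
  (1,2):dx=-4,dy=-8->C; (1,3):dx=-2,dy=-4->C; (1,4):dx=+2,dy=-2->D; (1,5):dx=-5,dy=+4->D
  (1,6):dx=-1,dy=-11->C; (1,7):dx=-3,dy=-5->C; (1,8):dx=+1,dy=+3->C; (1,9):dx=-6,dy=-10->C
  (2,3):dx=+2,dy=+4->C; (2,4):dx=+6,dy=+6->C; (2,5):dx=-1,dy=+12->D; (2,6):dx=+3,dy=-3->D
  (2,7):dx=+1,dy=+3->C; (2,8):dx=+5,dy=+11->C; (2,9):dx=-2,dy=-2->C; (3,4):dx=+4,dy=+2->C
  (3,5):dx=-3,dy=+8->D; (3,6):dx=+1,dy=-7->D; (3,7):dx=-1,dy=-1->C; (3,8):dx=+3,dy=+7->C
  (3,9):dx=-4,dy=-6->C; (4,5):dx=-7,dy=+6->D; (4,6):dx=-3,dy=-9->C; (4,7):dx=-5,dy=-3->C
  (4,8):dx=-1,dy=+5->D; (4,9):dx=-8,dy=-8->C; (5,6):dx=+4,dy=-15->D; (5,7):dx=+2,dy=-9->D
  (5,8):dx=+6,dy=-1->D; (5,9):dx=-1,dy=-14->C; (6,7):dx=-2,dy=+6->D; (6,8):dx=+2,dy=+14->C
  (6,9):dx=-5,dy=+1->D; (7,8):dx=+4,dy=+8->C; (7,9):dx=-3,dy=-5->C; (8,9):dx=-7,dy=-13->C
Step 2: C = 23, D = 13, total pairs = 36.
Step 3: tau = (C - D)/(n(n-1)/2) = (23 - 13)/36 = 0.277778.
Step 4: Exact two-sided p-value (enumerate n! = 362880 permutations of y under H0): p = 0.358488.
Step 5: alpha = 0.1. fail to reject H0.

tau_b = 0.2778 (C=23, D=13), p = 0.358488, fail to reject H0.


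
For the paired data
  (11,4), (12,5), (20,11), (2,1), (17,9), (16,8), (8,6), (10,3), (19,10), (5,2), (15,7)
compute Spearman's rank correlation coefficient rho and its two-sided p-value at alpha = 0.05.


Step 1: Rank x and y separately (midranks; no ties here).
rank(x): 11->5, 12->6, 20->11, 2->1, 17->9, 16->8, 8->3, 10->4, 19->10, 5->2, 15->7
rank(y): 4->4, 5->5, 11->11, 1->1, 9->9, 8->8, 6->6, 3->3, 10->10, 2->2, 7->7
Step 2: d_i = R_x(i) - R_y(i); compute d_i^2.
  (5-4)^2=1, (6-5)^2=1, (11-11)^2=0, (1-1)^2=0, (9-9)^2=0, (8-8)^2=0, (3-6)^2=9, (4-3)^2=1, (10-10)^2=0, (2-2)^2=0, (7-7)^2=0
sum(d^2) = 12.
Step 3: rho = 1 - 6*12 / (11*(11^2 - 1)) = 1 - 72/1320 = 0.945455.
Step 4: Under H0, t = rho * sqrt((n-2)/(1-rho^2)) = 8.7071 ~ t(9).
Step 5: Two-sided p-value from the t-distribution with 9 df = 0.000011.
Step 6: alpha = 0.05. reject H0.

rho = 0.9455, p = 0.000011, reject H0 at alpha = 0.05.


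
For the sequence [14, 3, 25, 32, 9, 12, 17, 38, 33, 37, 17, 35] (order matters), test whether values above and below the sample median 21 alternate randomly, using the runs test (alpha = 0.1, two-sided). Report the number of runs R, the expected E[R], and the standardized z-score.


Step 1: Compute median = 21; label A = above, B = below.
Labels in order: BBAABBBAAABA  (n_A = 6, n_B = 6)
Step 2: Count runs R = 6.
Step 3: Under H0 (random ordering), E[R] = 2*n_A*n_B/(n_A+n_B) + 1 = 2*6*6/12 + 1 = 7.0000.
        Var[R] = 2*n_A*n_B*(2*n_A*n_B - n_A - n_B) / ((n_A+n_B)^2 * (n_A+n_B-1)) = 4320/1584 = 2.7273.
        SD[R] = 1.6514.
Step 4: Continuity-corrected z = (R + 0.5 - E[R]) / SD[R] = (6 + 0.5 - 7.0000) / 1.6514 = -0.3028.
Step 5: Two-sided p-value via normal approximation = 2*(1 - Phi(|z|)) = 0.762069.
Step 6: alpha = 0.1. fail to reject H0.

R = 6, z = -0.3028, p = 0.762069, fail to reject H0.


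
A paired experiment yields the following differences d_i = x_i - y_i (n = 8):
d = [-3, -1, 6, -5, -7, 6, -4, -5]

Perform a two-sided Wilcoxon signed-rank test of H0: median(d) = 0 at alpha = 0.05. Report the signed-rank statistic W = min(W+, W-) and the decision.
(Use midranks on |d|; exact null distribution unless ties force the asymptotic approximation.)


Step 1: Drop any zero differences (none here) and take |d_i|.
|d| = [3, 1, 6, 5, 7, 6, 4, 5]
Step 2: Midrank |d_i| (ties get averaged ranks).
ranks: |3|->2, |1|->1, |6|->6.5, |5|->4.5, |7|->8, |6|->6.5, |4|->3, |5|->4.5
Step 3: Attach original signs; sum ranks with positive sign and with negative sign.
W+ = 6.5 + 6.5 = 13
W- = 2 + 1 + 4.5 + 8 + 3 + 4.5 = 23
(Check: W+ + W- = 36 should equal n(n+1)/2 = 36.)
Step 4: Test statistic W = min(W+, W-) = 13.
Step 5: Ties in |d|, so use the tie-corrected normal approximation.
        E[W] = n(n+1)/4 = 8*9/4 = 18.
        Tie groups: |d|=5 (t=2), |d|=6 (t=2); sum(t^3 - t) = 12.
        Var[W] = n(n+1)(2n+1)/24 - sum(t^3-t)/48 = 1224/24 - 12/48 = 50.75.
        z = (W - E[W]) / sqrt(Var[W]) = (13 - 18) / 7.1239 = -0.7019.
        Two-sided p = 2*Phi(z) = 0.482765.
Step 6: alpha = 0.05. fail to reject H0.

W+ = 13, W- = 23, W = min = 13, p = 0.482765, fail to reject H0.
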